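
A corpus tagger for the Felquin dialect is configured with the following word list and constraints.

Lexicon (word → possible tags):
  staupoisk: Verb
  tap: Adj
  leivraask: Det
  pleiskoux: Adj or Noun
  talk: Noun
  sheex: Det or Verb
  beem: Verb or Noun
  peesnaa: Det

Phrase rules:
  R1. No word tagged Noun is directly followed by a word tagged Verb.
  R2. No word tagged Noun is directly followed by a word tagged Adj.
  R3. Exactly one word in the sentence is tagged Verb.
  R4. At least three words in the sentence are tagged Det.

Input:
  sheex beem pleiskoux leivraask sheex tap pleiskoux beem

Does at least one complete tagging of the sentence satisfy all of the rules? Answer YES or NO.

Candidates per position — 1:sheex {Det,Verb}; 2:beem {Verb,Noun}; 3:pleiskoux {Adj,Noun}; 4:leivraask {Det}; 5:sheex {Det,Verb}; 6:tap {Adj}; 7:pleiskoux {Adj,Noun}; 8:beem {Verb,Noun}.
One satisfying assignment: Det Verb Adj Det Det Adj Noun Noun.
Checking: rule 1 holds; rule 2 holds; rule 3 holds; rule 4 holds.

YES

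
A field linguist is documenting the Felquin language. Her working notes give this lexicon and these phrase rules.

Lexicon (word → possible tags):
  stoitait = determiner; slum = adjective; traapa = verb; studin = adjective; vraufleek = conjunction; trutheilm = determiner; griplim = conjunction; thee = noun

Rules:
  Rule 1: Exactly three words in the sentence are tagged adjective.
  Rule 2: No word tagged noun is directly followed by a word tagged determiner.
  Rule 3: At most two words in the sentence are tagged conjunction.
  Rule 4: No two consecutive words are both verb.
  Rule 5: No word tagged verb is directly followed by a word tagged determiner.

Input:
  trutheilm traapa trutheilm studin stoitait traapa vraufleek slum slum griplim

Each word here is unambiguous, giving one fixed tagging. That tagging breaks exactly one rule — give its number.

Fixed tagging: determiner verb determiner adjective determiner verb conjunction adjective adjective conjunction.
Rule check: R1 ok, R2 ok, R3 ok, R4 ok, R5 fails.
Only rule 5 fails.

5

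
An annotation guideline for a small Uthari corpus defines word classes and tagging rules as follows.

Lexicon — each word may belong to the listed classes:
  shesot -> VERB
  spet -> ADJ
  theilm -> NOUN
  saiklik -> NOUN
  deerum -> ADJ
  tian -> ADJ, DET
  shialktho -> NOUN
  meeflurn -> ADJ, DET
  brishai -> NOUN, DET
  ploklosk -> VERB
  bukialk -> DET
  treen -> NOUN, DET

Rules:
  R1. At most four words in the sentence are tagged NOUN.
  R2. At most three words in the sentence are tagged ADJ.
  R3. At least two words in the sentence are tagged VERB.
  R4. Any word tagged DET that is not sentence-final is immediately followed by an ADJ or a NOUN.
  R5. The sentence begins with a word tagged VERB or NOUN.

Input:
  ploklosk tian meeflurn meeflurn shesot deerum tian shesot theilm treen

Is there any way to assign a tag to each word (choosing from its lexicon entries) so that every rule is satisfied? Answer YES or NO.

Candidates per position — 1:ploklosk {VERB}; 2:tian {ADJ,DET}; 3:meeflurn {ADJ,DET}; 4:meeflurn {ADJ,DET}; 5:shesot {VERB}; 6:deerum {ADJ}; 7:tian {ADJ,DET}; 8:shesot {VERB}; 9:theilm {NOUN}; 10:treen {NOUN,DET}.
Every candidate sequence violates at least one rule; no consistent tagging exists.

NO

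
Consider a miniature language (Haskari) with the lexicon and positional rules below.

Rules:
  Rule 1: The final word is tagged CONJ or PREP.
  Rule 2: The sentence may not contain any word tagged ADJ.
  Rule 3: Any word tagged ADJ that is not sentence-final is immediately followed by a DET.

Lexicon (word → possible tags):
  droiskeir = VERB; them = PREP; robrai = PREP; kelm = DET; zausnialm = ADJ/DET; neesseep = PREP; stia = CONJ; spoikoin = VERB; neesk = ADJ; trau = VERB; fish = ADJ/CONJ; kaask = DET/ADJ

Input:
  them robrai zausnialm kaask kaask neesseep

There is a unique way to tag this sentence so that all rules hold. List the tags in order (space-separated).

PREP PREP DET DET DET PREP

Candidates per position — 1:them {PREP}; 2:robrai {PREP}; 3:zausnialm {ADJ,DET}; 4:kaask {DET,ADJ}; 5:kaask {DET,ADJ}; 6:neesseep {PREP}.
Word 3 cannot be ADJ — rule 2 would then fail for every completion. It is DET.
Word 4 cannot be ADJ — rule 2 would then fail for every completion. It is DET.
Word 5 cannot be ADJ — rule 2 would then fail for every completion. It is DET.
That leaves exactly one tagging: PREP PREP DET DET DET PREP.
Verifying each rule — rule 1 satisfied; rule 2 satisfied; rule 3 satisfied.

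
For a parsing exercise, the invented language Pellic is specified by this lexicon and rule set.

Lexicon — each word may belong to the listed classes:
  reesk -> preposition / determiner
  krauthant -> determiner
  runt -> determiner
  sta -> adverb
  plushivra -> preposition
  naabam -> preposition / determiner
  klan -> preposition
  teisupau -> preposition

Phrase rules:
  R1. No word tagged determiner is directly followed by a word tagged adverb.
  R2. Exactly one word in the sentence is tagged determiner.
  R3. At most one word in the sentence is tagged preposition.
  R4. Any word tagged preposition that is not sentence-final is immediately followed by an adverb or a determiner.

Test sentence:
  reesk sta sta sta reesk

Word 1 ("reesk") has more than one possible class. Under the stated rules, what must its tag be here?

Candidates per position — 1:reesk {preposition,determiner}; 2:sta {adverb}; 3:sta {adverb}; 4:sta {adverb}; 5:reesk {preposition,determiner}.
At position 1, choosing determiner makes rule 1 impossible to satisfy; hence preposition.
At position 5, choosing preposition makes rule 2 impossible to satisfy; hence determiner.
The only consistent sequence is: preposition adverb adverb adverb determiner.
Checking: rule 1 holds; rule 2 holds; rule 3 holds; rule 4 holds.

preposition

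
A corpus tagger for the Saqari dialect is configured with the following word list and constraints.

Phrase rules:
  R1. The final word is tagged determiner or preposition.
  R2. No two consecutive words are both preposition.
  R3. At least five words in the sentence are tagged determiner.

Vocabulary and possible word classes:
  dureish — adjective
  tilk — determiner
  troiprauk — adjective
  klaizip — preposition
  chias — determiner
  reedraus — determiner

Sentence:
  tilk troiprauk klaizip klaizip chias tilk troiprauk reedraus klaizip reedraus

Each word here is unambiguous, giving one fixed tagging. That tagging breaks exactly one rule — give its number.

2

Fixed tagging: determiner adjective preposition preposition determiner determiner adjective determiner preposition determiner.
Applying the rules: R1 ok, R2 fails, R3 ok.
Only rule 2 fails.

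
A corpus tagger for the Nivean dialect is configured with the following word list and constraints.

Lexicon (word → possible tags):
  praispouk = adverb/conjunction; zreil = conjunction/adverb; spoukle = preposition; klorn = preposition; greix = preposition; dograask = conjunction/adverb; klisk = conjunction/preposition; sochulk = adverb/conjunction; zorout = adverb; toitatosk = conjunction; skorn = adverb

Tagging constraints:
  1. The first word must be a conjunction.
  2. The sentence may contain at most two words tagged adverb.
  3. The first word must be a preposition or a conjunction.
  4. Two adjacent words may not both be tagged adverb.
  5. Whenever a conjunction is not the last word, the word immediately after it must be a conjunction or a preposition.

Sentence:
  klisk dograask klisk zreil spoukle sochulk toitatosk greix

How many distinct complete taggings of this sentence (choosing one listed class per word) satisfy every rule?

6

Candidates per position — 1:klisk {conjunction,preposition}; 2:dograask {conjunction,adverb}; 3:klisk {conjunction,preposition}; 4:zreil {conjunction,adverb}; 5:spoukle {preposition}; 6:sochulk {adverb,conjunction}; 7:toitatosk {conjunction}; 8:greix {preposition}.
There are 32 candidate sequences in total.
Checking each against the rules leaves 6 sequences.
Count = 6.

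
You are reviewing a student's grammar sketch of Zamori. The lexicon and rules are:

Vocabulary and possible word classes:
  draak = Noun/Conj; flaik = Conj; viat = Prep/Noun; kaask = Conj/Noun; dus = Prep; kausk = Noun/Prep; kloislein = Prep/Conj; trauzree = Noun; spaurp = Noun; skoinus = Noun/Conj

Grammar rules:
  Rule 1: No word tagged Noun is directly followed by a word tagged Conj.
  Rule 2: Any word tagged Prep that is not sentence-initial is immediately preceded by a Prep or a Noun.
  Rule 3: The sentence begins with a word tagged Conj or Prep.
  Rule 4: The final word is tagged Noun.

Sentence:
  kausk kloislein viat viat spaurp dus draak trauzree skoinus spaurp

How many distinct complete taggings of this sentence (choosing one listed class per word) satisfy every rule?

Candidates per position — 1:kausk {Noun,Prep}; 2:kloislein {Prep,Conj}; 3:viat {Prep,Noun}; 4:viat {Prep,Noun}; 5:spaurp {Noun}; 6:dus {Prep}; 7:draak {Noun,Conj}; 8:trauzree {Noun}; 9:skoinus {Noun,Conj}; 10:spaurp {Noun}.
There are 64 candidate sequences in total.
Checking each against the rules leaves 12 sequences.
Count = 12.

12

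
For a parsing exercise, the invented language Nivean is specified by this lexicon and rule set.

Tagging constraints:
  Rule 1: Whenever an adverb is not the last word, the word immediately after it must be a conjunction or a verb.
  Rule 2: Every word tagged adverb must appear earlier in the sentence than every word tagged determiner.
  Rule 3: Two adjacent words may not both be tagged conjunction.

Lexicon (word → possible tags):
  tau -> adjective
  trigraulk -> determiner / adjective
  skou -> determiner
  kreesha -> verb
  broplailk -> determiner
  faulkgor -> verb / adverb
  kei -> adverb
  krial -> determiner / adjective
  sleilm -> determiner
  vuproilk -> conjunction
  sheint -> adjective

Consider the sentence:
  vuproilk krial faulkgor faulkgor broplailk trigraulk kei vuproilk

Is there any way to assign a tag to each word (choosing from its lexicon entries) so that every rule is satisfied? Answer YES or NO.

NO

Candidates per position — 1:vuproilk {conjunction}; 2:krial {determiner,adjective}; 3:faulkgor {verb,adverb}; 4:faulkgor {verb,adverb}; 5:broplailk {determiner}; 6:trigraulk {determiner,adjective}; 7:kei {adverb}; 8:vuproilk {conjunction}.
Rule 2 cannot be satisfied by any choice of tags from the lexicon.
So there is no consistent tagging.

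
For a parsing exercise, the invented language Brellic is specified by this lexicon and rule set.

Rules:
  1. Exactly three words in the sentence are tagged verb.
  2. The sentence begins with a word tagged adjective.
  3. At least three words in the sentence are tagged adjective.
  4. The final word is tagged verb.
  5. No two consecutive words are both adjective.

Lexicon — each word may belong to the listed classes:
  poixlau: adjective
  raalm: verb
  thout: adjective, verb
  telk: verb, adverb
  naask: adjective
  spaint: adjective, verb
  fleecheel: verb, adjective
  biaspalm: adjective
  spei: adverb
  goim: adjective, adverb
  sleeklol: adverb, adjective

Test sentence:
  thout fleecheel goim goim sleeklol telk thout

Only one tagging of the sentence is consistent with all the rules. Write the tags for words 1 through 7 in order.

adjective verb adjective adverb adjective verb verb

Candidates per position — 1:thout {adjective,verb}; 2:fleecheel {verb,adjective}; 3:goim {adjective,adverb}; 4:goim {adjective,adverb}; 5:sleeklol {adverb,adjective}; 6:telk {verb,adverb}; 7:thout {adjective,verb}.
At position 1, choosing verb makes rule 2 impossible to satisfy; hence adjective.
At position 2, choosing adjective makes rule 1 impossible to satisfy; hence verb.
At position 6, choosing adverb makes rule 1 impossible to satisfy; hence verb.
At position 7, choosing adjective makes rule 1 impossible to satisfy; hence verb.
The remaining ambiguous positions (3, 4, 5) are resolved jointly — only one combination satisfies every rule.
The only consistent sequence is: adjective verb adjective adverb adjective verb verb.
Verifying each rule — rule 1 ok; rule 2 ok; rule 3 ok; rule 4 ok; rule 5 ok.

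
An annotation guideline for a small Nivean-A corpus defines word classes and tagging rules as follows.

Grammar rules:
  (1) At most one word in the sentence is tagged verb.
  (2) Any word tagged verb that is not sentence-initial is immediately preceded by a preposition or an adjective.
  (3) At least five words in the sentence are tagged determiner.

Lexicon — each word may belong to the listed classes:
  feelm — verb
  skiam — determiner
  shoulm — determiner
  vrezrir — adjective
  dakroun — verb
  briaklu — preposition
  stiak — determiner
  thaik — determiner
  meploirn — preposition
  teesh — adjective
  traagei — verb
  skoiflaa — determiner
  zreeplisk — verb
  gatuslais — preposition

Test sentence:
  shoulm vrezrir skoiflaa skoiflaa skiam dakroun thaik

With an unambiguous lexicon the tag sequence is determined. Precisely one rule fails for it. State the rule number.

2

Fixed tagging: determiner adjective determiner determiner determiner verb determiner.
Applying the rules: R1 ✓, R2 ✗, R3 ✓.
Only rule 2 fails.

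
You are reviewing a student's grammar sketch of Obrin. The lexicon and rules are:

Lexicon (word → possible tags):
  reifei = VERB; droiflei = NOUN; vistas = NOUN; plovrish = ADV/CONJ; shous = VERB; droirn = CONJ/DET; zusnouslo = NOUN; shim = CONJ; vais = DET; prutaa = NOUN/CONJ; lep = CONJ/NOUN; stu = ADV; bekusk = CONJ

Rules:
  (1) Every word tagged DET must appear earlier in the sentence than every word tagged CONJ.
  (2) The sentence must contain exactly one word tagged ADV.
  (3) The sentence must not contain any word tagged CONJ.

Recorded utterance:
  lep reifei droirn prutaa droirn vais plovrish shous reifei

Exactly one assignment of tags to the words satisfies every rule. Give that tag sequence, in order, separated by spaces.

Candidates per position — 1:lep {CONJ,NOUN}; 2:reifei {VERB}; 3:droirn {CONJ,DET}; 4:prutaa {NOUN,CONJ}; 5:droirn {CONJ,DET}; 6:vais {DET}; 7:plovrish {ADV,CONJ}; 8:shous {VERB}; 9:reifei {VERB}.
At position 1, choosing CONJ makes rule 1 impossible to satisfy; hence NOUN.
At position 3, choosing CONJ makes rule 1 impossible to satisfy; hence DET.
At position 4, choosing CONJ makes rule 1 impossible to satisfy; hence NOUN.
At position 5, choosing CONJ makes rule 1 impossible to satisfy; hence DET.
At position 7, choosing CONJ makes rule 2 impossible to satisfy; hence ADV.
The only consistent sequence is: NOUN VERB DET NOUN DET DET ADV VERB VERB.
Rule-by-rule: rule 1 satisfied; rule 2 satisfied; rule 3 satisfied.

NOUN VERB DET NOUN DET DET ADV VERB VERB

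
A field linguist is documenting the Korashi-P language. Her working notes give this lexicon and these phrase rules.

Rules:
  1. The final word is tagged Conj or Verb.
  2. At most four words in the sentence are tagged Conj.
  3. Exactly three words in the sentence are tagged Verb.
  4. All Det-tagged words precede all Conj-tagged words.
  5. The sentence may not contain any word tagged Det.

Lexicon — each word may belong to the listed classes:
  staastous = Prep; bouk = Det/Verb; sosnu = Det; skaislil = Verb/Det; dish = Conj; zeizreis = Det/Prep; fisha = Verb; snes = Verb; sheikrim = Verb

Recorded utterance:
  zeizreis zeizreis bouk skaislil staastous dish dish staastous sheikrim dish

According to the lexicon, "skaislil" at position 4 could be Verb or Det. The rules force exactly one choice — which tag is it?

Verb

Candidates per position — 1:zeizreis {Det,Prep}; 2:zeizreis {Det,Prep}; 3:bouk {Det,Verb}; 4:skaislil {Verb,Det}; 5:staastous {Prep}; 6:dish {Conj}; 7:dish {Conj}; 8:staastous {Prep}; 9:sheikrim {Verb}; 10:dish {Conj}.
Position 1: tagging it Det would leave rule 5 unsatisfiable, so it must be Prep.
Position 2: tagging it Det would leave rule 5 unsatisfiable, so it must be Prep.
Position 3: tagging it Det would leave rule 3 unsatisfiable, so it must be Verb.
Position 4: tagging it Det would leave rule 3 unsatisfiable, so it must be Verb.
The unique satisfying tagging is: Prep Prep Verb Verb Prep Conj Conj Prep Verb Conj.
Checking: rule 1 satisfied; rule 2 satisfied; rule 3 satisfied; rule 4 satisfied; rule 5 satisfied.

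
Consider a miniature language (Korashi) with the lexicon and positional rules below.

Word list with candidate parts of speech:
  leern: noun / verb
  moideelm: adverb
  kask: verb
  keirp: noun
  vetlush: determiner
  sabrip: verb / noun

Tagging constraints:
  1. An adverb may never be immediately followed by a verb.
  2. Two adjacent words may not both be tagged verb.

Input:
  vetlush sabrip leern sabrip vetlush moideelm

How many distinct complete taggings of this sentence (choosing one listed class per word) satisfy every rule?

5

Candidates per position — 1:vetlush {determiner}; 2:sabrip {verb,noun}; 3:leern {noun,verb}; 4:sabrip {verb,noun}; 5:vetlush {determiner}; 6:moideelm {adverb}.
There are 8 candidate sequences in total.
The sequences that satisfy every rule: determiner verb noun verb determiner adverb; determiner verb noun noun determiner adverb; determiner noun noun verb determiner adverb; determiner noun noun noun determiner adverb; determiner noun verb noun determiner adverb.
Count = 5.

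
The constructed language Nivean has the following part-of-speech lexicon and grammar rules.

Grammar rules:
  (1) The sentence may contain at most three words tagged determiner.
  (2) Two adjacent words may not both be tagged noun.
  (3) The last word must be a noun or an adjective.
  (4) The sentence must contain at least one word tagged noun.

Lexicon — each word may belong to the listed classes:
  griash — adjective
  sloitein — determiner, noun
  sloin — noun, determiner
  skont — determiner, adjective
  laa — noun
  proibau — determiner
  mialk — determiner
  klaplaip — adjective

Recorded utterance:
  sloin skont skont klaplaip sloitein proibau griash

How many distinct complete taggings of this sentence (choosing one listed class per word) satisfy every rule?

Candidates per position — 1:sloin {noun,determiner}; 2:skont {determiner,adjective}; 3:skont {determiner,adjective}; 4:klaplaip {adjective}; 5:sloitein {determiner,noun}; 6:proibau {determiner}; 7:griash {adjective}.
There are 16 candidate sequences in total.
Checking each against the rules leaves 10 sequences.
Count = 10.

10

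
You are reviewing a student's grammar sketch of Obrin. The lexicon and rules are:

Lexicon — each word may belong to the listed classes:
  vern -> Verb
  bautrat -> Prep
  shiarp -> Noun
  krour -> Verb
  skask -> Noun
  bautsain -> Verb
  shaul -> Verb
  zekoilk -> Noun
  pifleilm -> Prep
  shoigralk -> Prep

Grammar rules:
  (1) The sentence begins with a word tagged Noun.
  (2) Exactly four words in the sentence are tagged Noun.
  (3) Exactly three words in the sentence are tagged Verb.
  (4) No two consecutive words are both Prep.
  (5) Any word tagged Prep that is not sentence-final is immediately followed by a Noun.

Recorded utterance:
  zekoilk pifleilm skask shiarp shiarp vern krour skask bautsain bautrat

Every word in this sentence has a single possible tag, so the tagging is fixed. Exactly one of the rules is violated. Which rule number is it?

2

Fixed tagging: Noun Prep Noun Noun Noun Verb Verb Noun Verb Prep.
Rule check: R1 ok, R2 fails, R3 ok, R4 ok, R5 ok.
Only rule 2 fails.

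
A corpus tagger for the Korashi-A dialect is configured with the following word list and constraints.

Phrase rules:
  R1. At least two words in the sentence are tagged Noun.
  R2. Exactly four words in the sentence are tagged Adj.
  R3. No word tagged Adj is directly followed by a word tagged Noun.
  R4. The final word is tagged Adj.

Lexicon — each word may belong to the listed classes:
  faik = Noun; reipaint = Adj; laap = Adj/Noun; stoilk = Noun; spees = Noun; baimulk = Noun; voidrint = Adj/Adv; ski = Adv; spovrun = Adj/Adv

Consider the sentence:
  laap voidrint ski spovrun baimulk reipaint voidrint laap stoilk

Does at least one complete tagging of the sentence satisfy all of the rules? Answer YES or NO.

NO

Candidates per position — 1:laap {Adj,Noun}; 2:voidrint {Adj,Adv}; 3:ski {Adv}; 4:spovrun {Adj,Adv}; 5:baimulk {Noun}; 6:reipaint {Adj}; 7:voidrint {Adj,Adv}; 8:laap {Adj,Noun}; 9:stoilk {Noun}.
Rule 4 cannot be satisfied by any choice of tags from the lexicon.
So there is no consistent tagging.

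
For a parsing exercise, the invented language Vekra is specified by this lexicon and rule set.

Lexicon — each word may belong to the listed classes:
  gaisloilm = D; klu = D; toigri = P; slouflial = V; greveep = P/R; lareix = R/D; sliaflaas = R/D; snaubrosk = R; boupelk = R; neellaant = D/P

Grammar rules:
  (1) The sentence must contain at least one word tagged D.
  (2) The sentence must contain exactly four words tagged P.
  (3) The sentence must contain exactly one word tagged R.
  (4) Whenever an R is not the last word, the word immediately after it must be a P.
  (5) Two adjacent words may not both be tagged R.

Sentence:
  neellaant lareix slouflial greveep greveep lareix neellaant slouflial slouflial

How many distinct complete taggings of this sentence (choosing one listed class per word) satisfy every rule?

Candidates per position — 1:neellaant {D,P}; 2:lareix {R,D}; 3:slouflial {V}; 4:greveep {P,R}; 5:greveep {P,R}; 6:lareix {R,D}; 7:neellaant {D,P}; 8:slouflial {V}; 9:slouflial {V}.
There are 64 candidate sequences in total.
The sequences that satisfy every rule: P D V P P R P V V.
Count = 1.

1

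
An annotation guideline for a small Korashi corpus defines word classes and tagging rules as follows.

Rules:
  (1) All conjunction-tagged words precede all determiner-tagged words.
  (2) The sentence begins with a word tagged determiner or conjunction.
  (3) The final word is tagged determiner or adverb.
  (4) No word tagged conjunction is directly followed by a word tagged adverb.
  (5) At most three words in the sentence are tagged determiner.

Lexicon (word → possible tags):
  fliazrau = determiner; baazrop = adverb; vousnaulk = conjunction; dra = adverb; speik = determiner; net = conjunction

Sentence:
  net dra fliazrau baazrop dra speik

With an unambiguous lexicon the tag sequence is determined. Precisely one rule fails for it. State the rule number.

4

Fixed tagging: conjunction adverb determiner adverb adverb determiner.
Checking each rule: R1 ✓, R2 ✓, R3 ✓, R4 ✗, R5 ✓.
Only rule 4 fails.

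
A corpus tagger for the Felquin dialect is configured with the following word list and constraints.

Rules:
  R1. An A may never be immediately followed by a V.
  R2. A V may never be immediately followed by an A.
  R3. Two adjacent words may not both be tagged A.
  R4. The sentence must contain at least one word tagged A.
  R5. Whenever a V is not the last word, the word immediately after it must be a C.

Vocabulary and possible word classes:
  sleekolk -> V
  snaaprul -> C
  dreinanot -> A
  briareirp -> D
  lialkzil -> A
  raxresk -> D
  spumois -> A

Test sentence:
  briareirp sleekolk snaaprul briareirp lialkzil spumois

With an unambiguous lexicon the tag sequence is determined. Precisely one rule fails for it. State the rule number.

3

Fixed tagging: D V C D A A.
Rule check: R1 ✓, R2 ✓, R3 ✗, R4 ✓, R5 ✓.
Only rule 3 fails.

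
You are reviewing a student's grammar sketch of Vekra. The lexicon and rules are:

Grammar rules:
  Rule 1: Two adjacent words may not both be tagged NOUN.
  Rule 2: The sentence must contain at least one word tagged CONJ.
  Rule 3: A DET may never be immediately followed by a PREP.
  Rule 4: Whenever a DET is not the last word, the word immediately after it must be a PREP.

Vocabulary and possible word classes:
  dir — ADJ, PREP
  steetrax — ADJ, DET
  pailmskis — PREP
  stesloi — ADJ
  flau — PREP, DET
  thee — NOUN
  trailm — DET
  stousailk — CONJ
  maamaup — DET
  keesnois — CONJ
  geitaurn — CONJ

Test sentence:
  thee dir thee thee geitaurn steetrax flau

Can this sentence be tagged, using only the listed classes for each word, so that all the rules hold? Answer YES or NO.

Candidates per position — 1:thee {NOUN}; 2:dir {ADJ,PREP}; 3:thee {NOUN}; 4:thee {NOUN}; 5:geitaurn {CONJ}; 6:steetrax {ADJ,DET}; 7:flau {PREP,DET}.
Rule 1 cannot be satisfied by any choice of tags from the lexicon.
So there is no consistent tagging.

NO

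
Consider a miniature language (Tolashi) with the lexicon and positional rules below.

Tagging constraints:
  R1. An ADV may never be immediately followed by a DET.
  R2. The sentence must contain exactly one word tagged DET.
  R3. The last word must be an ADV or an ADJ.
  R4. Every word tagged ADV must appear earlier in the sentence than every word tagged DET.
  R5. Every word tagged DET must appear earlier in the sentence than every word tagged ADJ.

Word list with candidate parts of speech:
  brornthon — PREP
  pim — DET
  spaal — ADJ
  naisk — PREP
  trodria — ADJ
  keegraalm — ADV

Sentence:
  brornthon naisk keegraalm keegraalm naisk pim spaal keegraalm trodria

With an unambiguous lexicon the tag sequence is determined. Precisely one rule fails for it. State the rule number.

4

Fixed tagging: PREP PREP ADV ADV PREP DET ADJ ADV ADJ.
Checking each rule: R1 holds, R2 holds, R3 holds, R4 violated, R5 holds.
Only rule 4 fails.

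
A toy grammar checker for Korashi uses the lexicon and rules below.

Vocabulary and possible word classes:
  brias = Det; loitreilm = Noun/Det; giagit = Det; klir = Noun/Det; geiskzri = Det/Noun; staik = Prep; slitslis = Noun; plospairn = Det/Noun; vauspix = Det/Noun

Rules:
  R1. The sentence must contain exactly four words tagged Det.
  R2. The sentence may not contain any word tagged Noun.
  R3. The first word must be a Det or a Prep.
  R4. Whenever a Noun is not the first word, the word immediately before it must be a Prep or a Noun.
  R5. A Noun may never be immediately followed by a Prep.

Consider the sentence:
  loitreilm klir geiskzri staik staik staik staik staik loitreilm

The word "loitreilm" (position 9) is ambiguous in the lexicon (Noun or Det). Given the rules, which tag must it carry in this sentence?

Det

Candidates per position — 1:loitreilm {Noun,Det}; 2:klir {Noun,Det}; 3:geiskzri {Det,Noun}; 4:staik {Prep}; 5:staik {Prep}; 6:staik {Prep}; 7:staik {Prep}; 8:staik {Prep}; 9:loitreilm {Noun,Det}.
Position 1: Noun is ruled out by rule 1; that leaves Det.
Position 2: Noun is ruled out by rule 1; that leaves Det.
Position 3: Noun is ruled out by rule 1; that leaves Det.
Position 9: Noun is ruled out by rule 1; that leaves Det.
So the tagging must be: Det Det Det Prep Prep Prep Prep Prep Det.
Rule-by-rule: rule 1 holds; rule 2 holds; rule 3 holds; rule 4 holds; rule 5 holds.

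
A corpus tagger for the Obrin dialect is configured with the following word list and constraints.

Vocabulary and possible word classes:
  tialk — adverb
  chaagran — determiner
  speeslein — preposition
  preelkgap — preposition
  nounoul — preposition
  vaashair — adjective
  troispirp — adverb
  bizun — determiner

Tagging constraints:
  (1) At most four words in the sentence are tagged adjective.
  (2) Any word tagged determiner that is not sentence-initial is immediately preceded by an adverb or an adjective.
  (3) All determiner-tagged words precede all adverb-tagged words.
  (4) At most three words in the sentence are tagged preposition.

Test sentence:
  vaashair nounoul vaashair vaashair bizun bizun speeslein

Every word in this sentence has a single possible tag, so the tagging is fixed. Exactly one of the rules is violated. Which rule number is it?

2

Fixed tagging: adjective preposition adjective adjective determiner determiner preposition.
Checking each rule: R1 ✓, R2 ✗, R3 ✓, R4 ✓.
Only rule 2 fails.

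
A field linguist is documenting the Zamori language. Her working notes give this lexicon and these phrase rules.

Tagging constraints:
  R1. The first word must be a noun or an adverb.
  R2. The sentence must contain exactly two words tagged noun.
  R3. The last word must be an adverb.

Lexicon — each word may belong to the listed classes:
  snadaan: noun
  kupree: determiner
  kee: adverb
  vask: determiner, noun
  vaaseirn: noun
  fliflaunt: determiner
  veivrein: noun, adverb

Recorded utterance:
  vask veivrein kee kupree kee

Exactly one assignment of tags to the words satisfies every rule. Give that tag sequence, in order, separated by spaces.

Candidates per position — 1:vask {determiner,noun}; 2:veivrein {noun,adverb}; 3:kee {adverb}; 4:kupree {determiner}; 5:kee {adverb}.
Position 1: determiner is ruled out by rule 1; that leaves noun.
Position 2: adverb is ruled out by rule 2; that leaves noun.
That leaves exactly one tagging: noun noun adverb determiner adverb.
Rule-by-rule: rule 1 ✓; rule 2 ✓; rule 3 ✓.

noun noun adverb determiner adverb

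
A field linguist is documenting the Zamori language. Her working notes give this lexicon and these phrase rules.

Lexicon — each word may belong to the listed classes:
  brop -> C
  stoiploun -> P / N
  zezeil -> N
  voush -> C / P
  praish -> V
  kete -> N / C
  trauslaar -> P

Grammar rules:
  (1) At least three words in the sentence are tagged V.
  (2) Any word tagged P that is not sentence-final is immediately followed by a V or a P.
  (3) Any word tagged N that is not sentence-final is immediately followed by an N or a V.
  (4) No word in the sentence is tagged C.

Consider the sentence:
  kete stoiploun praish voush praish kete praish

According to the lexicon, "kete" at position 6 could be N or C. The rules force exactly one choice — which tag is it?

N

Candidates per position — 1:kete {N,C}; 2:stoiploun {P,N}; 3:praish {V}; 4:voush {C,P}; 5:praish {V}; 6:kete {N,C}; 7:praish {V}.
Word 1 cannot be C — rule 4 would then fail for every completion. It is N.
Word 2 cannot be P — rule 3 would then fail for every completion. It is N.
Word 4 cannot be C — rule 4 would then fail for every completion. It is P.
Word 6 cannot be C — rule 4 would then fail for every completion. It is N.
The unique satisfying tagging is: N N V P V N V.
Checking: rule 1 holds; rule 2 holds; rule 3 holds; rule 4 holds.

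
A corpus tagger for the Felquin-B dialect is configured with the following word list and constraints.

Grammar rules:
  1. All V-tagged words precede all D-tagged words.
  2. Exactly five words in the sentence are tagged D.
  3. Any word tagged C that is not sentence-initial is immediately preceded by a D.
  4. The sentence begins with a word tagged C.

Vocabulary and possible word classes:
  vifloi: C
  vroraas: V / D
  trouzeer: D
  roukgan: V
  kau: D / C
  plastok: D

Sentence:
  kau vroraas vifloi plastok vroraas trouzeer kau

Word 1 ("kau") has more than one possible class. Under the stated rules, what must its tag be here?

C

Candidates per position — 1:kau {D,C}; 2:vroraas {V,D}; 3:vifloi {C}; 4:plastok {D}; 5:vroraas {V,D}; 6:trouzeer {D}; 7:kau {D,C}.
At position 1, choosing D makes rule 4 impossible to satisfy; hence C.
At position 2, choosing V makes rule 2 impossible to satisfy; hence D.
At position 5, choosing V makes rule 1 impossible to satisfy; hence D.
At position 7, choosing C makes rule 2 impossible to satisfy; hence D.
So the tagging must be: C D C D D D D.
Check: rule 1 ok; rule 2 ok; rule 3 ok; rule 4 ok.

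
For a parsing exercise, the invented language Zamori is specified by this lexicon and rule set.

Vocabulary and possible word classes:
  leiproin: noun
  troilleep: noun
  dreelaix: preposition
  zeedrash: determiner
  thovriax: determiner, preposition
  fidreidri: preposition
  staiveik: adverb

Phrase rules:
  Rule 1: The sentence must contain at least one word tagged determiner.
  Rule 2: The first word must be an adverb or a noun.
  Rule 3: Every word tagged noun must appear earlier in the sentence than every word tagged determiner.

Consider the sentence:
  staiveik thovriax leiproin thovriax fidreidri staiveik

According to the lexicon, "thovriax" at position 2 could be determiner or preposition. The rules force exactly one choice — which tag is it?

preposition

Candidates per position — 1:staiveik {adverb}; 2:thovriax {determiner,preposition}; 3:leiproin {noun}; 4:thovriax {determiner,preposition}; 5:fidreidri {preposition}; 6:staiveik {adverb}.
Position 2: determiner is ruled out by rule 3; that leaves preposition.
Position 4: preposition is ruled out by rule 1; that leaves determiner.
The unique satisfying tagging is: adverb preposition noun determiner preposition adverb.
Verifying each rule — rule 1 ok; rule 2 ok; rule 3 ok.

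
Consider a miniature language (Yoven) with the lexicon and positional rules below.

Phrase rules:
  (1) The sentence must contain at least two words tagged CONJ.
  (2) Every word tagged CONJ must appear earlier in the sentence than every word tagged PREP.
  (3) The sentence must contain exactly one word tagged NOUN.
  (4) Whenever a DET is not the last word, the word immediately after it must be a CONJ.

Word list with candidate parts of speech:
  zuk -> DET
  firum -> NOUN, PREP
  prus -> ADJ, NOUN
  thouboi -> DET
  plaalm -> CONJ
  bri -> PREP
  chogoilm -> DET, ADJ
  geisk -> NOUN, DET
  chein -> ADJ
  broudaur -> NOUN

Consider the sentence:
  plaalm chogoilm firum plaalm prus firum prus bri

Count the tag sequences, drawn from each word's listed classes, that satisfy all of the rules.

Candidates per position — 1:plaalm {CONJ}; 2:chogoilm {DET,ADJ}; 3:firum {NOUN,PREP}; 4:plaalm {CONJ}; 5:prus {ADJ,NOUN}; 6:firum {NOUN,PREP}; 7:prus {ADJ,NOUN}; 8:bri {PREP}.
There are 32 candidate sequences in total.
The sequences that satisfy every rule: CONJ ADJ NOUN CONJ ADJ PREP ADJ PREP.
Count = 1.

1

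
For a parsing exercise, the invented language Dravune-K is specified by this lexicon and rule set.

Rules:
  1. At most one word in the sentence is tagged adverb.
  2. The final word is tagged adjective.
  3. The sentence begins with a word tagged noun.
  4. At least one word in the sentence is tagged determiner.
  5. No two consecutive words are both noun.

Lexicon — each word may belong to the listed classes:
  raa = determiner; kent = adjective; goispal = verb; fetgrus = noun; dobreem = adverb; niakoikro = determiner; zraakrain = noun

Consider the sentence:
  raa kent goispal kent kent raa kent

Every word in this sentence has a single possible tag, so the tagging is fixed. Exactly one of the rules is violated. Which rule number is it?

3

Fixed tagging: determiner adjective verb adjective adjective determiner adjective.
Checking each rule: R1 holds, R2 holds, R3 violated, R4 holds, R5 holds.
Only rule 3 fails.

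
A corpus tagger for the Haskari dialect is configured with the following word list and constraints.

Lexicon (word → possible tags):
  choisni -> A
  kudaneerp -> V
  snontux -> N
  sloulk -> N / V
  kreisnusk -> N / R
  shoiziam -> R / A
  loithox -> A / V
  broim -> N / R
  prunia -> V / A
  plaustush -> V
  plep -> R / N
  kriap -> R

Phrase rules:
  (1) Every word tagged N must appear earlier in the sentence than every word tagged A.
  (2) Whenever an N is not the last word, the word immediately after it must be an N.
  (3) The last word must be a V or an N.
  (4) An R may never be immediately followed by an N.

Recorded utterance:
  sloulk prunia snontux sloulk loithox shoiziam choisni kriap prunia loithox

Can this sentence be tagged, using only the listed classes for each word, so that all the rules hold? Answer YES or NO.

Candidates per position — 1:sloulk {N,V}; 2:prunia {V,A}; 3:snontux {N}; 4:sloulk {N,V}; 5:loithox {A,V}; 6:shoiziam {R,A}; 7:choisni {A}; 8:kriap {R}; 9:prunia {V,A}; 10:loithox {A,V}.
Rule 2 cannot be satisfied by any choice of tags from the lexicon.
So there is no consistent tagging.

NO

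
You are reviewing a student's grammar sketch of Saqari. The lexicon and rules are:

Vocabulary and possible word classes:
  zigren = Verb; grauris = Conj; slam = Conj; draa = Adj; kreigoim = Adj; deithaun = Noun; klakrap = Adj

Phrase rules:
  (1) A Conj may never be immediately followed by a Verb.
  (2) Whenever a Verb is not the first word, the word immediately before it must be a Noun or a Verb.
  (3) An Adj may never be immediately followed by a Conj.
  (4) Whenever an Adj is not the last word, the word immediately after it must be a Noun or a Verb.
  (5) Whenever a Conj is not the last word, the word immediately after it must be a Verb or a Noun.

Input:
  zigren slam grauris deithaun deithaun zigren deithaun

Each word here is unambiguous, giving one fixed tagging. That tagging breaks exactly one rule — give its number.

5

Fixed tagging: Verb Conj Conj Noun Noun Verb Noun.
Rule check: R1 holds, R2 holds, R3 holds, R4 holds, R5 violated.
Only rule 5 fails.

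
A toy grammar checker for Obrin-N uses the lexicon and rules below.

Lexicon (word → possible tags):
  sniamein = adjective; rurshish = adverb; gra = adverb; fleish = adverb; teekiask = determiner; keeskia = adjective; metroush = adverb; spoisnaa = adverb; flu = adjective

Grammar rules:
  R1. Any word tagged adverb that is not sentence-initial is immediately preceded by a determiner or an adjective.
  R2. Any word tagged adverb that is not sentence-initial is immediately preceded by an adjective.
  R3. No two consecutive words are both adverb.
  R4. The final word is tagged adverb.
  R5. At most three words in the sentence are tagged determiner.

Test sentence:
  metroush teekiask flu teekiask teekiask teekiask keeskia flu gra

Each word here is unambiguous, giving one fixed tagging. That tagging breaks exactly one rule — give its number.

5

Fixed tagging: adverb determiner adjective determiner determiner determiner adjective adjective adverb.
Checking each rule: R1 pass, R2 pass, R3 pass, R4 pass, R5 fail.
Only rule 5 fails.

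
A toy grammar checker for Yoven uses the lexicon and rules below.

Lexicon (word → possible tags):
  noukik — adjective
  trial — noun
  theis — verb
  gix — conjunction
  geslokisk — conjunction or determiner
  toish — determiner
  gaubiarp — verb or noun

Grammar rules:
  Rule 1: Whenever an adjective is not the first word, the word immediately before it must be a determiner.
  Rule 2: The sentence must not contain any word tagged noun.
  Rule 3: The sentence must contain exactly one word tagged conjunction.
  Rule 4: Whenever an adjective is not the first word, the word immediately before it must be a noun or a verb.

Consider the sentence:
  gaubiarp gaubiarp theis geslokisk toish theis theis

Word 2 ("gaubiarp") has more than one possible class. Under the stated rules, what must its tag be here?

verb

Candidates per position — 1:gaubiarp {verb,noun}; 2:gaubiarp {verb,noun}; 3:theis {verb}; 4:geslokisk {conjunction,determiner}; 5:toish {determiner}; 6:theis {verb}; 7:theis {verb}.
Word 1 cannot be noun — rule 2 would then fail for every completion. It is verb.
Word 2 cannot be noun — rule 2 would then fail for every completion. It is verb.
Word 4 cannot be determiner — rule 3 would then fail for every completion. It is conjunction.
That leaves exactly one tagging: verb verb verb conjunction determiner verb verb.
Verifying each rule — rule 1 satisfied; rule 2 satisfied; rule 3 satisfied; rule 4 satisfied.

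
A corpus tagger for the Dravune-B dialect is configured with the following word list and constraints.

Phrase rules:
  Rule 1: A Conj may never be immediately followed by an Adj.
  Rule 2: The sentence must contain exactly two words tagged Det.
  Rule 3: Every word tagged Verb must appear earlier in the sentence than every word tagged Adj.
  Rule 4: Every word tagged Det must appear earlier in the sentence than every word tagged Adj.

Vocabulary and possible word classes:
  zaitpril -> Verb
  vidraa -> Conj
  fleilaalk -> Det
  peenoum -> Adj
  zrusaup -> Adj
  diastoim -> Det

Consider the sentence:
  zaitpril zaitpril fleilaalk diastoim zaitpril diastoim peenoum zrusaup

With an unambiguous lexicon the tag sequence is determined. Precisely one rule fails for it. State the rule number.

Fixed tagging: Verb Verb Det Det Verb Det Adj Adj.
Checking each rule: R1 ✓, R2 ✗, R3 ✓, R4 ✓.
Only rule 2 fails.

2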